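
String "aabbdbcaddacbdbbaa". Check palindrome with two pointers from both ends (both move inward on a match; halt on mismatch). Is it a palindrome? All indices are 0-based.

[0,17] 'a'=='a' → l++,r--
[1,16] 'a'=='a' → l++,r--
[2,15] 'b'=='b' → l++,r--
[3,14] 'b'=='b' → l++,r--
[4,13] 'd'=='d' → l++,r--
[5,12] 'b'=='b' → l++,r--
[6,11] 'c'=='c' → l++,r--
[7,10] 'a'=='a' → l++,r--
[8,9] 'd'=='d' → l++,r--

palindrome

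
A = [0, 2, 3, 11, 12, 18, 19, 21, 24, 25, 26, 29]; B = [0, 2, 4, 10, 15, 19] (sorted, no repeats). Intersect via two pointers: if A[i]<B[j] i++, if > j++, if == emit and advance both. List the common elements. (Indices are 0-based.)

intersection = [0, 2, 19]

i=0 j=0: 0==0 emit, i++,j++
i=1 j=1: 2==2 emit, i++,j++
i=2 j=2: 3<4, i++
i=3 j=2: 11>4, j++
i=3 j=3: 11>10, j++
i=3 j=4: 11<15, i++
i=4 j=4: 12<15, i++
i=5 j=4: 18>15, j++
i=5 j=5: 18<19, i++
i=6 j=5: 19==19 emit, i++,j++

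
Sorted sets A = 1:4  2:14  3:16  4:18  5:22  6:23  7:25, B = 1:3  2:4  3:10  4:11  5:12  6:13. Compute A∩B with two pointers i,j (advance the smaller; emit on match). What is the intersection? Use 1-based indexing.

i=1 j=1: 4>3, j++
i=1 j=2: 4==4 emit, i++,j++
i=2 j=3: 14>10, j++
i=2 j=4: 14>11, j++
i=2 j=5: 14>12, j++
i=2 j=6: 14>13, j++

intersection = [4]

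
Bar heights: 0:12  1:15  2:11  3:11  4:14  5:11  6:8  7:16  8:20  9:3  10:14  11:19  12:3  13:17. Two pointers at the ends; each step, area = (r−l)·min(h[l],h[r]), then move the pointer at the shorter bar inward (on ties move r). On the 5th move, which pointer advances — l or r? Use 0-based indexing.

[0,13] min(12,17)*13=156 best=156 * → l++
[1,13] min(15,17)*12=180 best=180 * → l++
[2,13] min(11,17)*11=121 best=180 → l++
[3,13] min(11,17)*10=110 best=180 → l++
[4,13] min(14,17)*9=126 best=180 → l++

l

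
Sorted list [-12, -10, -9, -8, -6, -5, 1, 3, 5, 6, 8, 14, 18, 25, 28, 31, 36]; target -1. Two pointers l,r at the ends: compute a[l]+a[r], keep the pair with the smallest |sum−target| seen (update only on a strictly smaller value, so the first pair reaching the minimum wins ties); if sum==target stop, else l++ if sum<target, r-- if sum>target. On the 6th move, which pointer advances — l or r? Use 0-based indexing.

[0,16] -12+36=24 d=25 * → r--
[0,15] -12+31=19 d=20 * → r--
[0,14] -12+28=16 d=17 * → r--
[0,13] -12+25=13 d=14 * → r--
[0,12] -12+18=6 d=7 * → r--
[0,11] -12+14=2 d=3 * → r--

r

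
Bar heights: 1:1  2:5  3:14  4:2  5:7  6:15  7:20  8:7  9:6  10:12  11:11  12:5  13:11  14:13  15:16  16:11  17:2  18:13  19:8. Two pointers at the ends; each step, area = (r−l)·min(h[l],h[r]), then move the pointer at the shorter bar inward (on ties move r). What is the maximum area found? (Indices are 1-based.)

l=1 r=19: min(1,8)*18=18 best=18 *, l++
l=2 r=19: min(5,8)*17=85 best=85 *, l++
l=3 r=19: min(14,8)*16=128 best=128 *, r--
l=3 r=18: min(14,13)*15=195 best=195 *, r--
l=3 r=17: min(14,2)*14=28 best=195, r--
l=3 r=16: min(14,11)*13=143 best=195, r--
l=3 r=15: min(14,16)*12=168 best=195, l++
l=4 r=15: min(2,16)*11=22 best=195, l++
l=5 r=15: min(7,16)*10=70 best=195, l++
l=6 r=15: min(15,16)*9=135 best=195, l++
l=7 r=15: min(20,16)*8=128 best=195, r--
l=7 r=14: min(20,13)*7=91 best=195, r--
l=7 r=13: min(20,11)*6=66 best=195, r--
l=7 r=12: min(20,5)*5=25 best=195, r--
l=7 r=11: min(20,11)*4=44 best=195, r--
l=7 r=10: min(20,12)*3=36 best=195, r--
l=7 r=9: min(20,6)*2=12 best=195, r--
l=7 r=8: min(20,7)*1=7 best=195, r--

max area = 195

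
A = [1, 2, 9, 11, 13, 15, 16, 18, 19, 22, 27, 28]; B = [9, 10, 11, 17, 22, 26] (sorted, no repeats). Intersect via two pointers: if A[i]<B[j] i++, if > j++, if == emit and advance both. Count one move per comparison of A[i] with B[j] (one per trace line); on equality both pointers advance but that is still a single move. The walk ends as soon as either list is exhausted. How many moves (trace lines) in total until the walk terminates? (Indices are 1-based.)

13 moves

i=1 j=1: 1<9, i++
i=2 j=1: 2<9, i++
i=3 j=1: 9==9 emit, i++,j++
i=4 j=2: 11>10, j++
i=4 j=3: 11==11 emit, i++,j++
i=5 j=4: 13<17, i++
i=6 j=4: 15<17, i++
i=7 j=4: 16<17, i++
i=8 j=4: 18>17, j++
i=8 j=5: 18<22, i++
i=9 j=5: 19<22, i++
i=10 j=5: 22==22 emit, i++,j++
i=11 j=6: 27>26, j++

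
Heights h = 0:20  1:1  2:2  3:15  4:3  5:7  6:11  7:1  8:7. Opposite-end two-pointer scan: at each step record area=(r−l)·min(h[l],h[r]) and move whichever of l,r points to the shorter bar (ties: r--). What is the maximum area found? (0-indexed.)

[0,8] min(20,7)*8=56 best=56 * → r--
[0,7] min(20,1)*7=7 best=56 → r--
[0,6] min(20,11)*6=66 best=66 * → r--
[0,5] min(20,7)*5=35 best=66 → r--
[0,4] min(20,3)*4=12 best=66 → r--
[0,3] min(20,15)*3=45 best=66 → r--
[0,2] min(20,2)*2=4 best=66 → r--
[0,1] min(20,1)*1=1 best=66 → r--

max area = 66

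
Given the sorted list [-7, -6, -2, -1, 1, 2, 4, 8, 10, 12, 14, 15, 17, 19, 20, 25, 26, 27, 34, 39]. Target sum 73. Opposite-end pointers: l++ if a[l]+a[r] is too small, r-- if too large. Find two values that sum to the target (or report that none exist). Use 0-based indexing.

(34, 39)

l=0 r=19: -7+39=32 <73, l++
l=1 r=19: -6+39=33 <73, l++
l=2 r=19: -2+39=37 <73, l++
l=3 r=19: -1+39=38 <73, l++
l=4 r=19: 1+39=40 <73, l++
l=5 r=19: 2+39=41 <73, l++
l=6 r=19: 4+39=43 <73, l++
l=7 r=19: 8+39=47 <73, l++
l=8 r=19: 10+39=49 <73, l++
l=9 r=19: 12+39=51 <73, l++
l=10 r=19: 14+39=53 <73, l++
l=11 r=19: 15+39=54 <73, l++
l=12 r=19: 17+39=56 <73, l++
l=13 r=19: 19+39=58 <73, l++
l=14 r=19: 20+39=59 <73, l++
l=15 r=19: 25+39=64 <73, l++
l=16 r=19: 26+39=65 <73, l++
l=17 r=19: 27+39=66 <73, l++
l=18 r=19: 34+39=73, found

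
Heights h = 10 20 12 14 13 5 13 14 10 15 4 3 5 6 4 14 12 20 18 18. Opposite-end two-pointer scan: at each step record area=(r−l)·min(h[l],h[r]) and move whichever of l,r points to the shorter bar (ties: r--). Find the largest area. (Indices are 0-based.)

l=0 r=19: min(10,18)*19=190 best=190 *, l++
l=1 r=19: min(20,18)*18=324 best=324 *, r--
l=1 r=18: min(20,18)*17=306 best=324, r--
l=1 r=17: min(20,20)*16=320 best=324, r--
l=1 r=16: min(20,12)*15=180 best=324, r--
l=1 r=15: min(20,14)*14=196 best=324, r--
l=1 r=14: min(20,4)*13=52 best=324, r--
l=1 r=13: min(20,6)*12=72 best=324, r--
l=1 r=12: min(20,5)*11=55 best=324, r--
l=1 r=11: min(20,3)*10=30 best=324, r--
l=1 r=10: min(20,4)*9=36 best=324, r--
l=1 r=9: min(20,15)*8=120 best=324, r--
l=1 r=8: min(20,10)*7=70 best=324, r--
l=1 r=7: min(20,14)*6=84 best=324, r--
l=1 r=6: min(20,13)*5=65 best=324, r--
l=1 r=5: min(20,5)*4=20 best=324, r--
l=1 r=4: min(20,13)*3=39 best=324, r--
l=1 r=3: min(20,14)*2=28 best=324, r--
l=1 r=2: min(20,12)*1=12 best=324, r--

max area = 324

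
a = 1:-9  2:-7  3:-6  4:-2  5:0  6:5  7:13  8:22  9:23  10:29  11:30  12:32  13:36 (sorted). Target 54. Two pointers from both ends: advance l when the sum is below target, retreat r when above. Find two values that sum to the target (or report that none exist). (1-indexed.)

(22, 32)

[1,13] -9+36=27 <54 → l++
[2,13] -7+36=29 <54 → l++
[3,13] -6+36=30 <54 → l++
[4,13] -2+36=34 <54 → l++
[5,13] 0+36=36 <54 → l++
[6,13] 5+36=41 <54 → l++
[7,13] 13+36=49 <54 → l++
[8,13] 22+36=58 >54 → r--
[8,12] 22+32=54 → found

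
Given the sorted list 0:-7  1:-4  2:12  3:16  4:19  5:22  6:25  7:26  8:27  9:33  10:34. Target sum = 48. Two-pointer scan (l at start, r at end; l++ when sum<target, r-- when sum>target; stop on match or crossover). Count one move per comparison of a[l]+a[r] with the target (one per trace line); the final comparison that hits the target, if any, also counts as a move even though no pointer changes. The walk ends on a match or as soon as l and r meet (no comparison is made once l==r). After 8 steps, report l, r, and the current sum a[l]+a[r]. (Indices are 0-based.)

[0,10] -7+34=27 <48 → l++
[1,10] -4+34=30 <48 → l++
[2,10] 12+34=46 <48 → l++
[3,10] 16+34=50 >48 → r--
[3,9] 16+33=49 >48 → r--
[3,8] 16+27=43 <48 → l++
[4,8] 19+27=46 <48 → l++
[5,8] 22+27=49 >48 → r--

l=5, r=7, sum=48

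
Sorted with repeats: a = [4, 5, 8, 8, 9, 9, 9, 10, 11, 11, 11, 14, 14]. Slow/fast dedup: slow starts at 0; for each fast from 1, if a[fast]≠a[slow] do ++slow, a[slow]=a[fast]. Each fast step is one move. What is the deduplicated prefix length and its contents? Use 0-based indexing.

length 7; prefix = [4, 5, 8, 9, 10, 11, 14]

slow=0 fast=1: a[fast]=5≠a[slow]=4 write a[1]=5, slow++,fast++
slow=1 fast=2: a[fast]=8≠a[slow]=5 write a[2]=8, slow++,fast++
slow=2 fast=3: a[fast]=8=a[slow] dup, fast++
slow=2 fast=4: a[fast]=9≠a[slow]=8 write a[3]=9, slow++,fast++
slow=3 fast=5: a[fast]=9=a[slow] dup, fast++
slow=3 fast=6: a[fast]=9=a[slow] dup, fast++
slow=3 fast=7: a[fast]=10≠a[slow]=9 write a[4]=10, slow++,fast++
slow=4 fast=8: a[fast]=11≠a[slow]=10 write a[5]=11, slow++,fast++
slow=5 fast=9: a[fast]=11=a[slow] dup, fast++
slow=5 fast=10: a[fast]=11=a[slow] dup, fast++
slow=5 fast=11: a[fast]=14≠a[slow]=11 write a[6]=14, slow++,fast++
slow=6 fast=12: a[fast]=14=a[slow] dup, fast++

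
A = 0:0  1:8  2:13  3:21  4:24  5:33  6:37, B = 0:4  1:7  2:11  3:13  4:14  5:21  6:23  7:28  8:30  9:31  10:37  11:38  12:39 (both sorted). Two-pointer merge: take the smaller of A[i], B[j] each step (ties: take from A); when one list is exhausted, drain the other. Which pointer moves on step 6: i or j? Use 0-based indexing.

[i=0,j=0] A[i]=0<=B[j]=4 take 0 → i++
[i=1,j=0] A[i]=8>B[j]=4 take 4 → j++
[i=1,j=1] A[i]=8>B[j]=7 take 7 → j++
[i=1,j=2] A[i]=8<=B[j]=11 take 8 → i++
[i=2,j=2] A[i]=13>B[j]=11 take 11 → j++
[i=2,j=3] A[i]=13<=B[j]=13 take 13 → i++

i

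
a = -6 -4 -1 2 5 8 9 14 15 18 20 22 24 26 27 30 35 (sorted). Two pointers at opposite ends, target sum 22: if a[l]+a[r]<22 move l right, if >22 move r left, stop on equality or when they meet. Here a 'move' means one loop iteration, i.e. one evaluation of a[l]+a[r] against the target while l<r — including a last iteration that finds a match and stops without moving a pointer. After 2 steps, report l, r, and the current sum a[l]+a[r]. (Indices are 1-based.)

l=1, r=15, sum=21

l=1 r=17: -6+35=29 >22, r--
l=1 r=16: -6+30=24 >22, r--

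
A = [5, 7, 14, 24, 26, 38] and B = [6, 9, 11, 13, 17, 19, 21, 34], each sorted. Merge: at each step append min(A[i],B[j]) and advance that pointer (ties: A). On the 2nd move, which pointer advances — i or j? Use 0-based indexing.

i=0 j=0: A[i]=5<=B[j]=6 take 5, i++
i=1 j=0: A[i]=7>B[j]=6 take 6, j++

j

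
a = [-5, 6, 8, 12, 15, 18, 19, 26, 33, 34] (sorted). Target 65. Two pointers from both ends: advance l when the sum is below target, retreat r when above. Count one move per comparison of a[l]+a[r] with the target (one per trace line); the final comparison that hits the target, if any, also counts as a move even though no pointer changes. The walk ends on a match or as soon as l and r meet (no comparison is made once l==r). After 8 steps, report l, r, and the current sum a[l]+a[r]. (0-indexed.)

l=8, r=9, sum=67

l=0 r=9: -5+34=29 <65, l++
l=1 r=9: 6+34=40 <65, l++
l=2 r=9: 8+34=42 <65, l++
l=3 r=9: 12+34=46 <65, l++
l=4 r=9: 15+34=49 <65, l++
l=5 r=9: 18+34=52 <65, l++
l=6 r=9: 19+34=53 <65, l++
l=7 r=9: 26+34=60 <65, l++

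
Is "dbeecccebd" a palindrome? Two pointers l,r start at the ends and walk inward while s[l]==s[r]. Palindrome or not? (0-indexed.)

not a palindrome (mismatch at 3,6)

[0,9] 'd'=='d' → l++,r--
[1,8] 'b'=='b' → l++,r--
[2,7] 'e'=='e' → l++,r--
[3,6] 'e'!='c' → stop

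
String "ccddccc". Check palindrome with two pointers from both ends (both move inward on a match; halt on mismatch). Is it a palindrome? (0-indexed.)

l=0 r=6: 'c'=='c', l++,r--
l=1 r=5: 'c'=='c', l++,r--
l=2 r=4: 'd'!='c', stop

not a palindrome (mismatch at 2,4)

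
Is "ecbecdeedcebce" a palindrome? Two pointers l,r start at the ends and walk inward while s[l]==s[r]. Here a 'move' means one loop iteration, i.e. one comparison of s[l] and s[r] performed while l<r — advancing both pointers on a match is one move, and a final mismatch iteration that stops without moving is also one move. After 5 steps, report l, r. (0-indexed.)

l=5, r=8

[0,13] 'e'=='e' → l++,r--
[1,12] 'c'=='c' → l++,r--
[2,11] 'b'=='b' → l++,r--
[3,10] 'e'=='e' → l++,r--
[4,9] 'c'=='c' → l++,r--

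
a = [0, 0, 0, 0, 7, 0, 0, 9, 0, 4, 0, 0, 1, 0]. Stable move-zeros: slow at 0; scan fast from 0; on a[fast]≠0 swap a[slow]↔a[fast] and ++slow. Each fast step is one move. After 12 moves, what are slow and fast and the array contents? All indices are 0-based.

slow=3, fast=12, a=[7, 9, 4, 0, 0, 0, 0, 0, 0, 0, 0, 0, 1, 0]

slow=0 fast=0: a[fast]=0, fast++
slow=0 fast=1: a[fast]=0, fast++
slow=0 fast=2: a[fast]=0, fast++
slow=0 fast=3: a[fast]=0, fast++
slow=0 fast=4: a[fast]=7≠0 swap→a[0]=7, slow++,fast++
slow=1 fast=5: a[fast]=0, fast++
slow=1 fast=6: a[fast]=0, fast++
slow=1 fast=7: a[fast]=9≠0 swap→a[1]=9, slow++,fast++
slow=2 fast=8: a[fast]=0, fast++
slow=2 fast=9: a[fast]=4≠0 swap→a[2]=4, slow++,fast++
slow=3 fast=10: a[fast]=0, fast++
slow=3 fast=11: a[fast]=0, fast++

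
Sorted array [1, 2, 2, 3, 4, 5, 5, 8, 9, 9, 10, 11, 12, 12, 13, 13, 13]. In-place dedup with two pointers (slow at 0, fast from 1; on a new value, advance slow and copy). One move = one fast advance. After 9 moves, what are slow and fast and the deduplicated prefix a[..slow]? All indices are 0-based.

slow=6, fast=10, prefix=[1, 2, 3, 4, 5, 8, 9]

(s=0,f=1) a[fast]=2≠a[slow]=1 write a[1]=2 → slow++,fast++
(s=1,f=2) a[fast]=2=a[slow] dup → fast++
(s=1,f=3) a[fast]=3≠a[slow]=2 write a[2]=3 → slow++,fast++
(s=2,f=4) a[fast]=4≠a[slow]=3 write a[3]=4 → slow++,fast++
(s=3,f=5) a[fast]=5≠a[slow]=4 write a[4]=5 → slow++,fast++
(s=4,f=6) a[fast]=5=a[slow] dup → fast++
(s=4,f=7) a[fast]=8≠a[slow]=5 write a[5]=8 → slow++,fast++
(s=5,f=8) a[fast]=9≠a[slow]=8 write a[6]=9 → slow++,fast++
(s=6,f=9) a[fast]=9=a[slow] dup → fast++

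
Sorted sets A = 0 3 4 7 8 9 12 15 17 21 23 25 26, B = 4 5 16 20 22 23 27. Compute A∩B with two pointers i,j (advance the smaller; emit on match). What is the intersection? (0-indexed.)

i=0 j=0: 0<4, i++
i=1 j=0: 3<4, i++
i=2 j=0: 4==4 emit, i++,j++
i=3 j=1: 7>5, j++
i=3 j=2: 7<16, i++
i=4 j=2: 8<16, i++
i=5 j=2: 9<16, i++
i=6 j=2: 12<16, i++
i=7 j=2: 15<16, i++
i=8 j=2: 17>16, j++
i=8 j=3: 17<20, i++
i=9 j=3: 21>20, j++
i=9 j=4: 21<22, i++
i=10 j=4: 23>22, j++
i=10 j=5: 23==23 emit, i++,j++
i=11 j=6: 25<27, i++
i=12 j=6: 26<27, i++

intersection = [4, 23]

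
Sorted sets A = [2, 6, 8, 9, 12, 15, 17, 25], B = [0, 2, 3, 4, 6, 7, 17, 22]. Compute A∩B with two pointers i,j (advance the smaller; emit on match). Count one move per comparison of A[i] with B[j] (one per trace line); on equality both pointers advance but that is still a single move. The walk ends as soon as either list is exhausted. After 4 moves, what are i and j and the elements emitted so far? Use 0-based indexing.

i=1, j=4, emitted=[2]

[i=0,j=0] 2>0 → j++
[i=0,j=1] 2==2 emit → i++,j++
[i=1,j=2] 6>3 → j++
[i=1,j=3] 6>4 → j++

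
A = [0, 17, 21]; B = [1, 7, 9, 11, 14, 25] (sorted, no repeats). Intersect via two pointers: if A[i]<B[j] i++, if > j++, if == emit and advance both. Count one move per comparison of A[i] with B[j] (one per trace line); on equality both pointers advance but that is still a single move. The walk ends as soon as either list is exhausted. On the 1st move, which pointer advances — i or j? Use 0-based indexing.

i=0 j=0: 0<1, i++

i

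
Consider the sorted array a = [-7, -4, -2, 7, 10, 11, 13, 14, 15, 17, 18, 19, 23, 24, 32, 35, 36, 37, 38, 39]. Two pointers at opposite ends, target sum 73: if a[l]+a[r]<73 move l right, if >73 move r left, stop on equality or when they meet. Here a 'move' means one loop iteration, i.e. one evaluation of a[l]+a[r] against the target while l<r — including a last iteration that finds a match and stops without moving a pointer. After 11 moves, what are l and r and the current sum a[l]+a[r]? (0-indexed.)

l=11, r=19, sum=58

l=0 r=19: -7+39=32 <73, l++
l=1 r=19: -4+39=35 <73, l++
l=2 r=19: -2+39=37 <73, l++
l=3 r=19: 7+39=46 <73, l++
l=4 r=19: 10+39=49 <73, l++
l=5 r=19: 11+39=50 <73, l++
l=6 r=19: 13+39=52 <73, l++
l=7 r=19: 14+39=53 <73, l++
l=8 r=19: 15+39=54 <73, l++
l=9 r=19: 17+39=56 <73, l++
l=10 r=19: 18+39=57 <73, l++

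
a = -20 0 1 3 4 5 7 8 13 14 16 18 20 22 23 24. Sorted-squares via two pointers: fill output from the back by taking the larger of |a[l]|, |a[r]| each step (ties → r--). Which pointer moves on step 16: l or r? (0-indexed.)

r

[0,15] |-20|<=|24| out[15]=576 → r--
[0,14] |-20|<=|23| out[14]=529 → r--
[0,13] |-20|<=|22| out[13]=484 → r--
[0,12] |-20|<=|20| out[12]=400 → r--
[0,11] |-20|>|18| out[11]=400 → l++
[1,11] |0|<=|18| out[10]=324 → r--
[1,10] |0|<=|16| out[9]=256 → r--
[1,9] |0|<=|14| out[8]=196 → r--
[1,8] |0|<=|13| out[7]=169 → r--
[1,7] |0|<=|8| out[6]=64 → r--
[1,6] |0|<=|7| out[5]=49 → r--
[1,5] |0|<=|5| out[4]=25 → r--
[1,4] |0|<=|4| out[3]=16 → r--
[1,3] |0|<=|3| out[2]=9 → r--
[1,2] |0|<=|1| out[1]=1 → r--
[1,1] |0|<=|0| out[0]=0 → r--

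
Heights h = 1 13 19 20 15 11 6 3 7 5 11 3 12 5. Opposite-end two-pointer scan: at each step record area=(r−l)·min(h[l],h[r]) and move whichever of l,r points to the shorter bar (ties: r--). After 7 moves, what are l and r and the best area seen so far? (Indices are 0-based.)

l=0 r=13: min(1,5)*13=13 best=13 *, l++
l=1 r=13: min(13,5)*12=60 best=60 *, r--
l=1 r=12: min(13,12)*11=132 best=132 *, r--
l=1 r=11: min(13,3)*10=30 best=132, r--
l=1 r=10: min(13,11)*9=99 best=132, r--
l=1 r=9: min(13,5)*8=40 best=132, r--
l=1 r=8: min(13,7)*7=49 best=132, r--

l=1, r=7, best area=132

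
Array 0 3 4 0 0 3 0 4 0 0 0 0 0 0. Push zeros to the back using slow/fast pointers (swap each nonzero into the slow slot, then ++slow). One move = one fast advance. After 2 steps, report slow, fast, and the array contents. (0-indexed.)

slow=1, fast=2, a=[3, 0, 4, 0, 0, 3, 0, 4, 0, 0, 0, 0, 0, 0]

slow=0 fast=0: a[fast]=0, fast++
slow=0 fast=1: a[fast]=3≠0 swap→a[0]=3, slow++,fast++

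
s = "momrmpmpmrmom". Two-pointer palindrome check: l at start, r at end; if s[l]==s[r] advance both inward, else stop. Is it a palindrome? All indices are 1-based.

l=1 r=13: 'm'=='m', l++,r--
l=2 r=12: 'o'=='o', l++,r--
l=3 r=11: 'm'=='m', l++,r--
l=4 r=10: 'r'=='r', l++,r--
l=5 r=9: 'm'=='m', l++,r--
l=6 r=8: 'p'=='p', l++,r--

palindrome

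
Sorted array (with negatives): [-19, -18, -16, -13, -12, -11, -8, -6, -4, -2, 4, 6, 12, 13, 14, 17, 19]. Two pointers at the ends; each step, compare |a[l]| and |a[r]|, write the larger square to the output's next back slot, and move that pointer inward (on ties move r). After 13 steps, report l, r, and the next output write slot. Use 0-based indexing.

l=0 r=16: |-19|<=|19| out[16]=361, r--
l=0 r=15: |-19|>|17| out[15]=361, l++
l=1 r=15: |-18|>|17| out[14]=324, l++
l=2 r=15: |-16|<=|17| out[13]=289, r--
l=2 r=14: |-16|>|14| out[12]=256, l++
l=3 r=14: |-13|<=|14| out[11]=196, r--
l=3 r=13: |-13|<=|13| out[10]=169, r--
l=3 r=12: |-13|>|12| out[9]=169, l++
l=4 r=12: |-12|<=|12| out[8]=144, r--
l=4 r=11: |-12|>|6| out[7]=144, l++
l=5 r=11: |-11|>|6| out[6]=121, l++
l=6 r=11: |-8|>|6| out[5]=64, l++
l=7 r=11: |-6|<=|6| out[4]=36, r--

l=7, r=10, next write slot=3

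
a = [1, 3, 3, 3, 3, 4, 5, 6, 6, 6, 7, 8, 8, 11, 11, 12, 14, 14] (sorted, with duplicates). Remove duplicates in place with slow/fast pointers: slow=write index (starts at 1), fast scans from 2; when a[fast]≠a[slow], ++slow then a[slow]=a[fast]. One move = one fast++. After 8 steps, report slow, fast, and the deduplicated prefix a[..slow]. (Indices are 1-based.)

(s=1,f=2) a[fast]=3≠a[slow]=1 write a[2]=3 → slow++,fast++
(s=2,f=3) a[fast]=3=a[slow] dup → fast++
(s=2,f=4) a[fast]=3=a[slow] dup → fast++
(s=2,f=5) a[fast]=3=a[slow] dup → fast++
(s=2,f=6) a[fast]=4≠a[slow]=3 write a[3]=4 → slow++,fast++
(s=3,f=7) a[fast]=5≠a[slow]=4 write a[4]=5 → slow++,fast++
(s=4,f=8) a[fast]=6≠a[slow]=5 write a[5]=6 → slow++,fast++
(s=5,f=9) a[fast]=6=a[slow] dup → fast++

slow=5, fast=10, prefix=[1, 3, 4, 5, 6]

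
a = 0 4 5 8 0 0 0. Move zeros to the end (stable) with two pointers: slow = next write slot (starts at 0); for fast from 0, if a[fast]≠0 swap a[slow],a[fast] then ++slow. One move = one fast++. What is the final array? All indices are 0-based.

[4, 5, 8, 0, 0, 0, 0]

slow=0 fast=0: a[fast]=0, fast++
slow=0 fast=1: a[fast]=4≠0 swap→a[0]=4, slow++,fast++
slow=1 fast=2: a[fast]=5≠0 swap→a[1]=5, slow++,fast++
slow=2 fast=3: a[fast]=8≠0 swap→a[2]=8, slow++,fast++
slow=3 fast=4: a[fast]=0, fast++
slow=3 fast=5: a[fast]=0, fast++
slow=3 fast=6: a[fast]=0, fast++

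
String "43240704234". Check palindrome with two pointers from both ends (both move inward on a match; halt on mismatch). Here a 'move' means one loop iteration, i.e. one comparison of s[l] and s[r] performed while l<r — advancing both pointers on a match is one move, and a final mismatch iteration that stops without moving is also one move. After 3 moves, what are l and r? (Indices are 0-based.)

l=3, r=7

l=0 r=10: '4'=='4', l++,r--
l=1 r=9: '3'=='3', l++,r--
l=2 r=8: '2'=='2', l++,r--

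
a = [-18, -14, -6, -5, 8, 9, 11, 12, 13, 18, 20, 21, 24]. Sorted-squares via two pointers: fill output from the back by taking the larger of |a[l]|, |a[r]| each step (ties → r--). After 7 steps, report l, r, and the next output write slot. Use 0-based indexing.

l=2, r=7, next write slot=5

l=0 r=12: |-18|<=|24| out[12]=576, r--
l=0 r=11: |-18|<=|21| out[11]=441, r--
l=0 r=10: |-18|<=|20| out[10]=400, r--
l=0 r=9: |-18|<=|18| out[9]=324, r--
l=0 r=8: |-18|>|13| out[8]=324, l++
l=1 r=8: |-14|>|13| out[7]=196, l++
l=2 r=8: |-6|<=|13| out[6]=169, r--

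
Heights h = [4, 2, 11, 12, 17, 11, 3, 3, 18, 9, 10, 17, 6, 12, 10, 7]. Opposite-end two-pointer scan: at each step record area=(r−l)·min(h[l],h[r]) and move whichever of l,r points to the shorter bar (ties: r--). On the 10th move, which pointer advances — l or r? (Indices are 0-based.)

l=0 r=15: min(4,7)*15=60 best=60 *, l++
l=1 r=15: min(2,7)*14=28 best=60, l++
l=2 r=15: min(11,7)*13=91 best=91 *, r--
l=2 r=14: min(11,10)*12=120 best=120 *, r--
l=2 r=13: min(11,12)*11=121 best=121 *, l++
l=3 r=13: min(12,12)*10=120 best=121, r--
l=3 r=12: min(12,6)*9=54 best=121, r--
l=3 r=11: min(12,17)*8=96 best=121, l++
l=4 r=11: min(17,17)*7=119 best=121, r--
l=4 r=10: min(17,10)*6=60 best=121, r--

r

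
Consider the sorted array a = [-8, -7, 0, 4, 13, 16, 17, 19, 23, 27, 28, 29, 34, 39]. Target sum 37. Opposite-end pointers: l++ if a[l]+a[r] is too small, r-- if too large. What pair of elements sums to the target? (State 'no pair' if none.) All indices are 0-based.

no pair

[0,13] -8+39=31 <37 → l++
[1,13] -7+39=32 <37 → l++
[2,13] 0+39=39 >37 → r--
[2,12] 0+34=34 <37 → l++
[3,12] 4+34=38 >37 → r--
[3,11] 4+29=33 <37 → l++
[4,11] 13+29=42 >37 → r--
[4,10] 13+28=41 >37 → r--
[4,9] 13+27=40 >37 → r--
[4,8] 13+23=36 <37 → l++
[5,8] 16+23=39 >37 → r--
[5,7] 16+19=35 <37 → l++
[6,7] 17+19=36 <37 → l++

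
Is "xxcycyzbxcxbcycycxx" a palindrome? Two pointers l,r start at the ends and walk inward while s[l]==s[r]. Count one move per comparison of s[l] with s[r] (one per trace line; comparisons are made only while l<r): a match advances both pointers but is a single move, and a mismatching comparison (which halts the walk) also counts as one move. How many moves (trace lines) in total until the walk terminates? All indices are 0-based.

7 moves

[0,18] 'x'=='x' → l++,r--
[1,17] 'x'=='x' → l++,r--
[2,16] 'c'=='c' → l++,r--
[3,15] 'y'=='y' → l++,r--
[4,14] 'c'=='c' → l++,r--
[5,13] 'y'=='y' → l++,r--
[6,12] 'z'!='c' → stop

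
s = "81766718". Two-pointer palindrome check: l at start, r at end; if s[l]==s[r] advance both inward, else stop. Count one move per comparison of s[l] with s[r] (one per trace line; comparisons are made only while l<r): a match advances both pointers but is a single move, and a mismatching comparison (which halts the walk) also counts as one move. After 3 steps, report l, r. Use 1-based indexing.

l=4, r=5

l=1 r=8: '8'=='8', l++,r--
l=2 r=7: '1'=='1', l++,r--
l=3 r=6: '7'=='7', l++,r--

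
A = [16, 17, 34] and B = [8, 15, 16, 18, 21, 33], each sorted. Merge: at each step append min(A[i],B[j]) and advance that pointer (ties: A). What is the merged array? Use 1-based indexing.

[i=1,j=1] A[i]=16>B[j]=8 take 8 → j++
[i=1,j=2] A[i]=16>B[j]=15 take 15 → j++
[i=1,j=3] A[i]=16<=B[j]=16 take 16 → i++
[i=2,j=3] A[i]=17>B[j]=16 take 16 → j++
[i=2,j=4] A[i]=17<=B[j]=18 take 17 → i++
[i=3,j=4] A[i]=34>B[j]=18 take 18 → j++
[i=3,j=5] A[i]=34>B[j]=21 take 21 → j++
[i=3,j=6] A[i]=34>B[j]=33 take 33 → j++
[i=3,j=7] B done, take A[i]=34 → i++

[8, 15, 16, 16, 17, 18, 21, 33, 34]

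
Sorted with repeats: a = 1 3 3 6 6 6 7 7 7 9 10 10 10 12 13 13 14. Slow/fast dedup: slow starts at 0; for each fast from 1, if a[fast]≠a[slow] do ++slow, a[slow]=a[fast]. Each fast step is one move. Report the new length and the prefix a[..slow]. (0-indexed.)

length 9; prefix = [1, 3, 6, 7, 9, 10, 12, 13, 14]

slow=0 fast=1: a[fast]=3≠a[slow]=1 write a[1]=3, slow++,fast++
slow=1 fast=2: a[fast]=3=a[slow] dup, fast++
slow=1 fast=3: a[fast]=6≠a[slow]=3 write a[2]=6, slow++,fast++
slow=2 fast=4: a[fast]=6=a[slow] dup, fast++
slow=2 fast=5: a[fast]=6=a[slow] dup, fast++
slow=2 fast=6: a[fast]=7≠a[slow]=6 write a[3]=7, slow++,fast++
slow=3 fast=7: a[fast]=7=a[slow] dup, fast++
slow=3 fast=8: a[fast]=7=a[slow] dup, fast++
slow=3 fast=9: a[fast]=9≠a[slow]=7 write a[4]=9, slow++,fast++
slow=4 fast=10: a[fast]=10≠a[slow]=9 write a[5]=10, slow++,fast++
slow=5 fast=11: a[fast]=10=a[slow] dup, fast++
slow=5 fast=12: a[fast]=10=a[slow] dup, fast++
slow=5 fast=13: a[fast]=12≠a[slow]=10 write a[6]=12, slow++,fast++
slow=6 fast=14: a[fast]=13≠a[slow]=12 write a[7]=13, slow++,fast++
slow=7 fast=15: a[fast]=13=a[slow] dup, fast++
slow=7 fast=16: a[fast]=14≠a[slow]=13 write a[8]=14, slow++,fast++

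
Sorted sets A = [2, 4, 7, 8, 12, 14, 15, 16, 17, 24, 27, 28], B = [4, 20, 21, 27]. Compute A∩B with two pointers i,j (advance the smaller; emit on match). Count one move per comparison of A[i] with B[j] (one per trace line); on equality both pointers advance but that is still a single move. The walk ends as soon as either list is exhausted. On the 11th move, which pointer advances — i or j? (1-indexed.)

j

[i=1,j=1] 2<4 → i++
[i=2,j=1] 4==4 emit → i++,j++
[i=3,j=2] 7<20 → i++
[i=4,j=2] 8<20 → i++
[i=5,j=2] 12<20 → i++
[i=6,j=2] 14<20 → i++
[i=7,j=2] 15<20 → i++
[i=8,j=2] 16<20 → i++
[i=9,j=2] 17<20 → i++
[i=10,j=2] 24>20 → j++
[i=10,j=3] 24>21 → j++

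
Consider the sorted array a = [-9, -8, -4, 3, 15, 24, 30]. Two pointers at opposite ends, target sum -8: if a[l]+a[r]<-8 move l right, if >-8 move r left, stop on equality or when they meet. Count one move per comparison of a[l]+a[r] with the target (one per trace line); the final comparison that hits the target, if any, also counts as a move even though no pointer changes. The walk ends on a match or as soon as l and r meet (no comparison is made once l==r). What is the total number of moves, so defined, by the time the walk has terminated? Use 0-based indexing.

l=0 r=6: -9+30=21 >-8, r--
l=0 r=5: -9+24=15 >-8, r--
l=0 r=4: -9+15=6 >-8, r--
l=0 r=3: -9+3=-6 >-8, r--
l=0 r=2: -9+-4=-13 <-8, l++
l=1 r=2: -8+-4=-12 <-8, l++

6 moves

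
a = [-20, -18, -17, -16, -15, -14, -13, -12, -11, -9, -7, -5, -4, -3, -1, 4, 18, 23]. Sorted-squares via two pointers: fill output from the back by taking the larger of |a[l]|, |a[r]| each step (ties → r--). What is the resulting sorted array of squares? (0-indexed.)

[1, 9, 16, 16, 25, 49, 81, 121, 144, 169, 196, 225, 256, 289, 324, 324, 400, 529]

l=0 r=17: |-20|<=|23| out[17]=529, r--
l=0 r=16: |-20|>|18| out[16]=400, l++
l=1 r=16: |-18|<=|18| out[15]=324, r--
l=1 r=15: |-18|>|4| out[14]=324, l++
l=2 r=15: |-17|>|4| out[13]=289, l++
l=3 r=15: |-16|>|4| out[12]=256, l++
l=4 r=15: |-15|>|4| out[11]=225, l++
l=5 r=15: |-14|>|4| out[10]=196, l++
l=6 r=15: |-13|>|4| out[9]=169, l++
l=7 r=15: |-12|>|4| out[8]=144, l++
l=8 r=15: |-11|>|4| out[7]=121, l++
l=9 r=15: |-9|>|4| out[6]=81, l++
l=10 r=15: |-7|>|4| out[5]=49, l++
l=11 r=15: |-5|>|4| out[4]=25, l++
l=12 r=15: |-4|<=|4| out[3]=16, r--
l=12 r=14: |-4|>|-1| out[2]=16, l++
l=13 r=14: |-3|>|-1| out[1]=9, l++
l=14 r=14: |-1|<=|-1| out[0]=1, r--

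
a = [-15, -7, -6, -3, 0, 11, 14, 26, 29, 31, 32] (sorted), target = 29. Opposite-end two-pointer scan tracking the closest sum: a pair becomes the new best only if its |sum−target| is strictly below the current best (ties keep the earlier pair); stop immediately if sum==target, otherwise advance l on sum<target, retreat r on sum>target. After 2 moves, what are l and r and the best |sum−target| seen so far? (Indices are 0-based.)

l=2, r=10, best |Δ|=4

[0,10] -15+32=17 d=12 * → l++
[1,10] -7+32=25 d=4 * → l++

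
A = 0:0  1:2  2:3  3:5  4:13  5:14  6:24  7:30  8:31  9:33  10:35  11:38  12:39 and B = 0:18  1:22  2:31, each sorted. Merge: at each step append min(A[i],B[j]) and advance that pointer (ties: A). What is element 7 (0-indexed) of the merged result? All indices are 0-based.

i=0 j=0: A[i]=0<=B[j]=18 take 0, i++
i=1 j=0: A[i]=2<=B[j]=18 take 2, i++
i=2 j=0: A[i]=3<=B[j]=18 take 3, i++
i=3 j=0: A[i]=5<=B[j]=18 take 5, i++
i=4 j=0: A[i]=13<=B[j]=18 take 13, i++
i=5 j=0: A[i]=14<=B[j]=18 take 14, i++
i=6 j=0: A[i]=24>B[j]=18 take 18, j++
i=6 j=1: A[i]=24>B[j]=22 take 22, j++
i=6 j=2: A[i]=24<=B[j]=31 take 24, i++
i=7 j=2: A[i]=30<=B[j]=31 take 30, i++
i=8 j=2: A[i]=31<=B[j]=31 take 31, i++
i=9 j=2: A[i]=33>B[j]=31 take 31, j++
i=9 j=3: B done, take A[i]=33, i++
i=10 j=3: B done, take A[i]=35, i++
i=11 j=3: B done, take A[i]=38, i++
i=12 j=3: B done, take A[i]=39, i++

merged[7] = 22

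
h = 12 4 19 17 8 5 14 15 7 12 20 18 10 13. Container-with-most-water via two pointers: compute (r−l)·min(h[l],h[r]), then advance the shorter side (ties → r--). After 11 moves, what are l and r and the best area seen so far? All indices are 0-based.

l=0 r=13: min(12,13)*13=156 best=156 *, l++
l=1 r=13: min(4,13)*12=48 best=156, l++
l=2 r=13: min(19,13)*11=143 best=156, r--
l=2 r=12: min(19,10)*10=100 best=156, r--
l=2 r=11: min(19,18)*9=162 best=162 *, r--
l=2 r=10: min(19,20)*8=152 best=162, l++
l=3 r=10: min(17,20)*7=119 best=162, l++
l=4 r=10: min(8,20)*6=48 best=162, l++
l=5 r=10: min(5,20)*5=25 best=162, l++
l=6 r=10: min(14,20)*4=56 best=162, l++
l=7 r=10: min(15,20)*3=45 best=162, l++

l=8, r=10, best area=162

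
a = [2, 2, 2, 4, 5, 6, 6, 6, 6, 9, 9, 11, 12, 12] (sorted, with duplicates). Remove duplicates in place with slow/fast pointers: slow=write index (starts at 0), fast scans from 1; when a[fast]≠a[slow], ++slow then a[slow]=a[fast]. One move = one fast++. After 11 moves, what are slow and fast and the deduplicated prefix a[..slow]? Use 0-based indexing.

slow=0 fast=1: a[fast]=2=a[slow] dup, fast++
slow=0 fast=2: a[fast]=2=a[slow] dup, fast++
slow=0 fast=3: a[fast]=4≠a[slow]=2 write a[1]=4, slow++,fast++
slow=1 fast=4: a[fast]=5≠a[slow]=4 write a[2]=5, slow++,fast++
slow=2 fast=5: a[fast]=6≠a[slow]=5 write a[3]=6, slow++,fast++
slow=3 fast=6: a[fast]=6=a[slow] dup, fast++
slow=3 fast=7: a[fast]=6=a[slow] dup, fast++
slow=3 fast=8: a[fast]=6=a[slow] dup, fast++
slow=3 fast=9: a[fast]=9≠a[slow]=6 write a[4]=9, slow++,fast++
slow=4 fast=10: a[fast]=9=a[slow] dup, fast++
slow=4 fast=11: a[fast]=11≠a[slow]=9 write a[5]=11, slow++,fast++

slow=5, fast=12, prefix=[2, 4, 5, 6, 9, 11]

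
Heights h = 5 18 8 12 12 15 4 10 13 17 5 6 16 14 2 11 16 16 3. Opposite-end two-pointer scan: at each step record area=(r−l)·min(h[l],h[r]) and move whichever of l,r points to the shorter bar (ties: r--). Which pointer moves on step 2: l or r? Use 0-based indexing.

l

[0,18] min(5,3)*18=54 best=54 * → r--
[0,17] min(5,16)*17=85 best=85 * → l++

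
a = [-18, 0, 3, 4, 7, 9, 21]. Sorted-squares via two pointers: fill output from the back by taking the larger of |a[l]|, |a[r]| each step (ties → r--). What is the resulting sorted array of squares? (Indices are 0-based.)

l=0 r=6: |-18|<=|21| out[6]=441, r--
l=0 r=5: |-18|>|9| out[5]=324, l++
l=1 r=5: |0|<=|9| out[4]=81, r--
l=1 r=4: |0|<=|7| out[3]=49, r--
l=1 r=3: |0|<=|4| out[2]=16, r--
l=1 r=2: |0|<=|3| out[1]=9, r--
l=1 r=1: |0|<=|0| out[0]=0, r--

[0, 9, 16, 49, 81, 324, 441]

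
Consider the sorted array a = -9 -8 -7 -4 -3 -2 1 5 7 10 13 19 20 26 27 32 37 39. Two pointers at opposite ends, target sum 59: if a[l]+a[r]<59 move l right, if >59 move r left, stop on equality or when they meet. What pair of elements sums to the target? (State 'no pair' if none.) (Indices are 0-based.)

l=0 r=17: -9+39=30 <59, l++
l=1 r=17: -8+39=31 <59, l++
l=2 r=17: -7+39=32 <59, l++
l=3 r=17: -4+39=35 <59, l++
l=4 r=17: -3+39=36 <59, l++
l=5 r=17: -2+39=37 <59, l++
l=6 r=17: 1+39=40 <59, l++
l=7 r=17: 5+39=44 <59, l++
l=8 r=17: 7+39=46 <59, l++
l=9 r=17: 10+39=49 <59, l++
l=10 r=17: 13+39=52 <59, l++
l=11 r=17: 19+39=58 <59, l++
l=12 r=17: 20+39=59, found

(20, 39)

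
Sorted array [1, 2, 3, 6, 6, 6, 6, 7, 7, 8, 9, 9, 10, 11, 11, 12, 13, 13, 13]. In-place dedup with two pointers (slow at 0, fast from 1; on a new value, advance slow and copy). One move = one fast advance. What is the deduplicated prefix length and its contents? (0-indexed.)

slow=0 fast=1: a[fast]=2≠a[slow]=1 write a[1]=2, slow++,fast++
slow=1 fast=2: a[fast]=3≠a[slow]=2 write a[2]=3, slow++,fast++
slow=2 fast=3: a[fast]=6≠a[slow]=3 write a[3]=6, slow++,fast++
slow=3 fast=4: a[fast]=6=a[slow] dup, fast++
slow=3 fast=5: a[fast]=6=a[slow] dup, fast++
slow=3 fast=6: a[fast]=6=a[slow] dup, fast++
slow=3 fast=7: a[fast]=7≠a[slow]=6 write a[4]=7, slow++,fast++
slow=4 fast=8: a[fast]=7=a[slow] dup, fast++
slow=4 fast=9: a[fast]=8≠a[slow]=7 write a[5]=8, slow++,fast++
slow=5 fast=10: a[fast]=9≠a[slow]=8 write a[6]=9, slow++,fast++
slow=6 fast=11: a[fast]=9=a[slow] dup, fast++
slow=6 fast=12: a[fast]=10≠a[slow]=9 write a[7]=10, slow++,fast++
slow=7 fast=13: a[fast]=11≠a[slow]=10 write a[8]=11, slow++,fast++
slow=8 fast=14: a[fast]=11=a[slow] dup, fast++
slow=8 fast=15: a[fast]=12≠a[slow]=11 write a[9]=12, slow++,fast++
slow=9 fast=16: a[fast]=13≠a[slow]=12 write a[10]=13, slow++,fast++
slow=10 fast=17: a[fast]=13=a[slow] dup, fast++
slow=10 fast=18: a[fast]=13=a[slow] dup, fast++

length 11; prefix = [1, 2, 3, 6, 7, 8, 9, 10, 11, 12, 13]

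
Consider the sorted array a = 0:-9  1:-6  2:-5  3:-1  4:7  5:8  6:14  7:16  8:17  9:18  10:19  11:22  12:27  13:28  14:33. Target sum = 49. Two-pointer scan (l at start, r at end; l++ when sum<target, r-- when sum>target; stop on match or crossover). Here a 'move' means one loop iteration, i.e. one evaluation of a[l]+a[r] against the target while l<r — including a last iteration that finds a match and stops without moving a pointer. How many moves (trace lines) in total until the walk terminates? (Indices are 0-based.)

[0,14] -9+33=24 <49 → l++
[1,14] -6+33=27 <49 → l++
[2,14] -5+33=28 <49 → l++
[3,14] -1+33=32 <49 → l++
[4,14] 7+33=40 <49 → l++
[5,14] 8+33=41 <49 → l++
[6,14] 14+33=47 <49 → l++
[7,14] 16+33=49 → found

8 moves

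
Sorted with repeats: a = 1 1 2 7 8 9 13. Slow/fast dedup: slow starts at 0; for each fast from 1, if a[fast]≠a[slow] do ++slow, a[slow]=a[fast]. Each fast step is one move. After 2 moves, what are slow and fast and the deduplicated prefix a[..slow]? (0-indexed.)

slow=1, fast=3, prefix=[1, 2]

(s=0,f=1) a[fast]=1=a[slow] dup → fast++
(s=0,f=2) a[fast]=2≠a[slow]=1 write a[1]=2 → slow++,fast++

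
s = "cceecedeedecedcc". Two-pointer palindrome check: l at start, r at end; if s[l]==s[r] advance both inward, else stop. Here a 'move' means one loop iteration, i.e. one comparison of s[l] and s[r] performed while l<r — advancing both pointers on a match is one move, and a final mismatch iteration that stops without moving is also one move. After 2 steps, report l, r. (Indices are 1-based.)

l=3, r=14

l=1 r=16: 'c'=='c', l++,r--
l=2 r=15: 'c'=='c', l++,r--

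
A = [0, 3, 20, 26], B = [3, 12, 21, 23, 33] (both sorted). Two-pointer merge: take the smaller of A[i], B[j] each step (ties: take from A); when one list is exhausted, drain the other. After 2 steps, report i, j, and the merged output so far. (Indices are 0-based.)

i=2, j=0, merged so far=[0, 3]

i=0 j=0: A[i]=0<=B[j]=3 take 0, i++
i=1 j=0: A[i]=3<=B[j]=3 take 3, i++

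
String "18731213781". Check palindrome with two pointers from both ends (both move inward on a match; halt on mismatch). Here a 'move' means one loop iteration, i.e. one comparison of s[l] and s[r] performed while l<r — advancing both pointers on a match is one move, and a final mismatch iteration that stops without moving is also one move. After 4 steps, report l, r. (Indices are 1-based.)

l=5, r=7

l=1 r=11: '1'=='1', l++,r--
l=2 r=10: '8'=='8', l++,r--
l=3 r=9: '7'=='7', l++,r--
l=4 r=8: '3'=='3', l++,r--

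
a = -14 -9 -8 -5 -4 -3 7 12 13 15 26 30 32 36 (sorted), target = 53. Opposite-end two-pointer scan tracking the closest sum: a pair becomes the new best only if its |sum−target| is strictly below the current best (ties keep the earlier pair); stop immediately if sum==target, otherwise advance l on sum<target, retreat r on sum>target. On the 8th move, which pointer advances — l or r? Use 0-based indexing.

l

[0,13] -14+36=22 d=31 * → l++
[1,13] -9+36=27 d=26 * → l++
[2,13] -8+36=28 d=25 * → l++
[3,13] -5+36=31 d=22 * → l++
[4,13] -4+36=32 d=21 * → l++
[5,13] -3+36=33 d=20 * → l++
[6,13] 7+36=43 d=10 * → l++
[7,13] 12+36=48 d=5 * → l++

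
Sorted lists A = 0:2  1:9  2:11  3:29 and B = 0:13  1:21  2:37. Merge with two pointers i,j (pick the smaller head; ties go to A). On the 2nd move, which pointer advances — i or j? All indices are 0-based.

i

[i=0,j=0] A[i]=2<=B[j]=13 take 2 → i++
[i=1,j=0] A[i]=9<=B[j]=13 take 9 → i++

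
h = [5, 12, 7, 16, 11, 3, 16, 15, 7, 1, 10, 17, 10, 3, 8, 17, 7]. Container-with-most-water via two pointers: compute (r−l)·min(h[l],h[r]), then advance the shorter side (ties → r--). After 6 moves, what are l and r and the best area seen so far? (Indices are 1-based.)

l=6, r=16, best area=192

l=1 r=17: min(5,7)*16=80 best=80 *, l++
l=2 r=17: min(12,7)*15=105 best=105 *, r--
l=2 r=16: min(12,17)*14=168 best=168 *, l++
l=3 r=16: min(7,17)*13=91 best=168, l++
l=4 r=16: min(16,17)*12=192 best=192 *, l++
l=5 r=16: min(11,17)*11=121 best=192, l++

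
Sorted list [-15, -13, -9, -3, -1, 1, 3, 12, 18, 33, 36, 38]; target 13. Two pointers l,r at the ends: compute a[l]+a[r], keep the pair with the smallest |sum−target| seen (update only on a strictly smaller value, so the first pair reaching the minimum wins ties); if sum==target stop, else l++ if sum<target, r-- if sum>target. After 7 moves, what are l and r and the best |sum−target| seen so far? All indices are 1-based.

l=4, r=8, best |Δ|=2

[1,12] -15+38=23 d=10 * → r--
[1,11] -15+36=21 d=8 * → r--
[1,10] -15+33=18 d=5 * → r--
[1,9] -15+18=3 d=10 → l++
[2,9] -13+18=5 d=8 → l++
[3,9] -9+18=9 d=4 * → l++
[4,9] -3+18=15 d=2 * → r--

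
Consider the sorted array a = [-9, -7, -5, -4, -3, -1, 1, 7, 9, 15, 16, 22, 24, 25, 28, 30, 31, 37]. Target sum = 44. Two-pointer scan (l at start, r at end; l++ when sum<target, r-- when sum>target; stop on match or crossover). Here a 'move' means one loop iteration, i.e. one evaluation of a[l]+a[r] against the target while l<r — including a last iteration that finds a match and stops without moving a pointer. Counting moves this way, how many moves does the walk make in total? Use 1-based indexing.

l=1 r=18: -9+37=28 <44, l++
l=2 r=18: -7+37=30 <44, l++
l=3 r=18: -5+37=32 <44, l++
l=4 r=18: -4+37=33 <44, l++
l=5 r=18: -3+37=34 <44, l++
l=6 r=18: -1+37=36 <44, l++
l=7 r=18: 1+37=38 <44, l++
l=8 r=18: 7+37=44, found

8 moves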